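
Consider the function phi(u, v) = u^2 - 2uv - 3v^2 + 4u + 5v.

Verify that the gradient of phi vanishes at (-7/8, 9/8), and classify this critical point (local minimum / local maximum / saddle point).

∇phi = (2u - 2v + 4, -2u - 6v + 5); substituting (-7/8, 9/8) gives ∇phi = (0, 0), so (-7/8, 9/8) is indeed a critical point.
The Hessian of phi is constant: H = [[2, -2], [-2, -6]].
det(H) = 2·(-6) − (-2)² = -16.
Since det(H) < 0, H is indefinite and the critical point is a saddle point.

saddle point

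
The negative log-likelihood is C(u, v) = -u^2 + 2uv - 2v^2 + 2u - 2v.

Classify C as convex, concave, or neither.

C is quadratic, so its Hessian is the constant matrix H = [[-2, 2], [2, -4]].
det(H) = 4, tr(H) = -6.
det(H) > 0 and tr(H) < 0, so H is negative definite everywhere: concave.

concave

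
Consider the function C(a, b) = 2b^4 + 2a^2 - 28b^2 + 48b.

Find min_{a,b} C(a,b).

-234

C(a,b) separates as P(a) + Q(b), so its minimum is min P + min Q.
P'(a) = 4a vanishes at a ∈ {0}; Q'(b) = 8(b - 2)(b - 1)(b + 3) vanishes at b ∈ {-3, 1, 2}.
Local minima of P (where P''>0): P(0)=0. Local minima of Q: Q(-3)=-234, Q(2)=16.
So the global minimum of C is P(0) + Q(-3) = 0 − 234 = -234, attained at (0, -3).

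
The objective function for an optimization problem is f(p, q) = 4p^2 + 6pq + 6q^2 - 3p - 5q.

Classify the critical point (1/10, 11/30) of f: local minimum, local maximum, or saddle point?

local minimum

The Hessian of f is constant: H = [[8, 6], [6, 12]].
det(H) = 8·12 − 6² = 60.
det(H) > 0 and tr(H) = 20 > 0, so H is positive definite and the point is a local minimum.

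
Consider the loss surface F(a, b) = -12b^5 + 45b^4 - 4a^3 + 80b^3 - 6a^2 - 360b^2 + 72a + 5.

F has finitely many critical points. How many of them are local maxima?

F separates as a function of a plus a function of b, so ∇F=0 decouples.
∂F/∂a = -12(a - 2)(a + 3) = 0 at a ∈ {-3, 2}; ∂F/∂b = -60b(b - 3)(b - 2)(b + 2) = 0 at b ∈ {-2, 0, 2, 3}.
The Hessian is diagonal: diag(F_aa, F_bb). Second derivatives: F_aa(-3)=60, F_aa(2)=-60; F_bb(-2)=2400, F_bb(0)=-720, F_bb(2)=480, F_bb(3)=-900.
Local maxima occur where both diagonal entries negative: (2, 0), (2, 3). Count: 2.

2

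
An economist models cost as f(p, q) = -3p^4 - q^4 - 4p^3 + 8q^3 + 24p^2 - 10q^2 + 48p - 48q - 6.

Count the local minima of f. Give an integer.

1

f separates as a function of p plus a function of q, so ∇f=0 decouples.
∂f/∂p = -12(p - 2)(p + 1)(p + 2) = 0 at p ∈ {-2, -1, 2}; ∂f/∂q = -4(q - 4)(q - 3)(q + 1) = 0 at q ∈ {-1, 3, 4}.
The Hessian is diagonal: diag(f_pp, f_qq). Second derivatives: f_pp(-2)=-48, f_pp(-1)=36, f_pp(2)=-144; f_qq(-1)=-80, f_qq(3)=16, f_qq(4)=-20.
Local minima occur where both diagonal entries positive: (-1, 3). Count: 1.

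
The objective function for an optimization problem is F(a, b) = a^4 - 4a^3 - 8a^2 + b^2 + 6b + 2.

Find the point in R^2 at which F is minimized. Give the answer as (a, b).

F(a,b) separates as P(a) + Q(b) + 2, so its minimum is min P + min Q + 2.
P'(a) = 4a(a - 4)(a + 1) vanishes at a ∈ {-1, 0, 4}; Q'(b) = 2b + 6 vanishes at b ∈ {-3}.
Local minima of P (where P''>0): P(-1)=-3, P(4)=-128. Local minima of Q: Q(-3)=-9.
So the global minimum of F is P(4) + Q(-3) + 2 = -128 − 9 + 2 = -135, attained at (4, -3).

(4, -3)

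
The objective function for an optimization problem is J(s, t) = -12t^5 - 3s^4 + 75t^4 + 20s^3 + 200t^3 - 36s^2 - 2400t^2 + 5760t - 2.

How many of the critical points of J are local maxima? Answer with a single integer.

J separates as a function of s plus a function of t, so ∇J=0 decouples.
∂J/∂s = -12s(s - 3)(s - 2) = 0 at s ∈ {0, 2, 3}; ∂J/∂t = -60(t - 4)(t - 3)(t - 2)(t + 4) = 0 at t ∈ {-4, 2, 3, 4}.
The Hessian is diagonal: diag(J_ss, J_tt). Second derivatives: J_ss(0)=-72, J_ss(2)=24, J_ss(3)=-36; J_tt(-4)=20160, J_tt(2)=-720, J_tt(3)=420, J_tt(4)=-960.
Local maxima occur where both diagonal entries negative: (0, 2), (0, 4), (3, 2), (3, 4). Count: 4.

4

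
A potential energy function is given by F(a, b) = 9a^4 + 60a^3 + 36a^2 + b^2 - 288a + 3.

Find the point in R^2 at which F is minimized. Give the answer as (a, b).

(1, 0)

F(a,b) separates as P(a) + Q(b) + 3, so its minimum is min P + min Q + 3.
P'(a) = 36(a - 1)(a + 2)(a + 4) vanishes at a ∈ {-4, -2, 1}; Q'(b) = 2b vanishes at b ∈ {0}.
Local minima of P (where P''>0): P(-4)=192, P(1)=-183. Local minima of Q: Q(0)=0.
So the global minimum of F is P(1) + Q(0) + 3 = -183 + 0 + 3 = -180, attained at (1, 0).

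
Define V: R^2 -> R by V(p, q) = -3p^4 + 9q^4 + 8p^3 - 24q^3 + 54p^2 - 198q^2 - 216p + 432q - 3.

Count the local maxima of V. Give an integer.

V separates as a function of p plus a function of q, so ∇V=0 decouples.
∂V/∂p = -12(p - 3)(p - 2)(p + 3) = 0 at p ∈ {-3, 2, 3}; ∂V/∂q = 36(q - 4)(q - 1)(q + 3) = 0 at q ∈ {-3, 1, 4}.
The Hessian is diagonal: diag(V_pp, V_qq). Second derivatives: V_pp(-3)=-360, V_pp(2)=60, V_pp(3)=-72; V_qq(-3)=1008, V_qq(1)=-432, V_qq(4)=756.
Local maxima occur where both diagonal entries negative: (-3, 1), (3, 1). Count: 2.

2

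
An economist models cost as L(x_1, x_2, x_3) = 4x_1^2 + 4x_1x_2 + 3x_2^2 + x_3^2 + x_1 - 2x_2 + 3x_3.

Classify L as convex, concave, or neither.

L is quadratic, so its Hessian is the constant matrix H = [[8, 4, 0], [4, 6, 0], [0, 0, 2]].
Leading principal minors: 8, 32, 64.
All positive ⇒ H ≻ 0 ⇒ convex.

convex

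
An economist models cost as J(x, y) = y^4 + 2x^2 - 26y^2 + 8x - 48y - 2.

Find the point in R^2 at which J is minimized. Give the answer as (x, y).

J(x,y) separates as P(x) + Q(y) − 2, so its minimum is min P + min Q − 2.
P'(x) = 4x + 8 vanishes at x ∈ {-2}; Q'(y) = 4(y - 4)(y + 1)(y + 3) vanishes at y ∈ {-3, -1, 4}.
Local minima of P (where P''>0): P(-2)=-8. Local minima of Q: Q(-3)=-9, Q(4)=-352.
So the global minimum of J is P(-2) + Q(4) − 2 = -8 − 352 − 2 = -362, attained at (-2, 4).

(-2, 4)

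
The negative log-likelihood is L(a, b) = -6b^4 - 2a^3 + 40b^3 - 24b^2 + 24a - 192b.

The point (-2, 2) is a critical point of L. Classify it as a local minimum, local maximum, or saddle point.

local minimum

The mixed partial ∂²L/∂a∂b is 0, so the Hessian at any point is diag(L_aa, L_bb) = diag(-12a, 24(-3b^2 + 10b - 2)).
At (-2, 2): H = diag(24, 144).
Both eigenvalues are positive, so H is positive definite: a local minimum.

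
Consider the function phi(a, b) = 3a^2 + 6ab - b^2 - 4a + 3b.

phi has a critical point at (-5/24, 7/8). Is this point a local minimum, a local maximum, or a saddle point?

The Hessian of phi is constant: H = [[6, 6], [6, -2]].
det(H) = 6·(-2) − 6² = -48.
Since det(H) < 0, H is indefinite and the critical point is a saddle point.

saddle point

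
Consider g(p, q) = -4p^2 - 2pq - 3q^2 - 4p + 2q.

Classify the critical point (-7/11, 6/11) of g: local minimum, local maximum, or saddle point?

local maximum

The Hessian of g is constant: H = [[-8, -2], [-2, -6]].
det(H) = (-8)·(-6) − (-2)² = 44.
det(H) > 0 and tr(H) = -14 < 0, so H is negative definite and the point is a local maximum.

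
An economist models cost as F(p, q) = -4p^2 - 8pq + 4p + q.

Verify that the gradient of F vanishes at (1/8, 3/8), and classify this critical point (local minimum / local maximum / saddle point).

∇F = (-8p - 8q + 4, -8p + 1); substituting (1/8, 3/8) gives ∇F = (0, 0), so (1/8, 3/8) is indeed a critical point.
The Hessian of F is constant: H = [[-8, -8], [-8, 0]].
det(H) = (-8)·0 − (-8)² = -64.
Since det(H) < 0, H is indefinite and the critical point is a saddle point.

saddle point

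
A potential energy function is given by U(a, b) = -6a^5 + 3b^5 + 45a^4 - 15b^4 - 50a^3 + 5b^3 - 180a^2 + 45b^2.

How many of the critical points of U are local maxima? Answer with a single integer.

U separates as a function of a plus a function of b, so ∇U=0 decouples.
∂U/∂a = -30a(a - 4)(a - 3)(a + 1) = 0 at a ∈ {-1, 0, 3, 4}; ∂U/∂b = 15b(b - 3)(b - 2)(b + 1) = 0 at b ∈ {-1, 0, 2, 3}.
The Hessian is diagonal: diag(U_aa, U_bb). Second derivatives: U_aa(-1)=600, U_aa(0)=-360, U_aa(3)=360, U_aa(4)=-600; U_bb(-1)=-180, U_bb(0)=90, U_bb(2)=-90, U_bb(3)=180.
Local maxima occur where both diagonal entries negative: (0, -1), (0, 2), (4, -1), (4, 2). Count: 4.

4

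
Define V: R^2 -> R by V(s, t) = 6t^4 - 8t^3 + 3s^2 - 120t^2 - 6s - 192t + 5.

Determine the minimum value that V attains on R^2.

-1662

V(s,t) separates as P(s) + Q(t) + 5, so its minimum is min P + min Q + 5.
P'(s) = 6s - 6 vanishes at s ∈ {1}; Q'(t) = 24(t - 4)(t + 1)(t + 2) vanishes at t ∈ {-2, -1, 4}.
Local minima of P (where P''>0): P(1)=-3. Local minima of Q: Q(-2)=64, Q(4)=-1664.
So the global minimum of V is P(1) + Q(4) + 5 = -3 − 1664 + 5 = -1662, attained at (1, 4).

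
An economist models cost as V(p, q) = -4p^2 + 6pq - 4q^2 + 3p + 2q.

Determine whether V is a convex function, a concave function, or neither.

V is quadratic, so its Hessian is the constant matrix H = [[-8, 6], [6, -8]].
det(H) = 28, tr(H) = -16.
det(H) > 0 and tr(H) < 0, so H is negative definite everywhere: concave.

concave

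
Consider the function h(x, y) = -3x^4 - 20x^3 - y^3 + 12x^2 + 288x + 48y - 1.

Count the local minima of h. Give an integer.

1

h separates as a function of x plus a function of y, so ∇h=0 decouples.
∂h/∂x = -12(x - 2)(x + 3)(x + 4) = 0 at x ∈ {-4, -3, 2}; ∂h/∂y = -3(y - 4)(y + 4) = 0 at y ∈ {-4, 4}.
The Hessian is diagonal: diag(h_xx, h_yy). Second derivatives: h_xx(-4)=-72, h_xx(-3)=60, h_xx(2)=-360; h_yy(-4)=24, h_yy(4)=-24.
Local minima occur where both diagonal entries positive: (-3, -4). Count: 1.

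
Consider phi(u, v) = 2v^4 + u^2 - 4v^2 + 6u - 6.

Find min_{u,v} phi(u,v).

-17

phi(u,v) separates as P(u) + Q(v) − 6, so its minimum is min P + min Q − 6.
P'(u) = 2u + 6 vanishes at u ∈ {-3}; Q'(v) = 8v(v - 1)(v + 1) vanishes at v ∈ {-1, 0, 1}.
Local minima of P (where P''>0): P(-3)=-9. Local minima of Q: Q(-1)=-2, Q(1)=-2.
So the global minimum of phi is P(-3) + Q(-1) − 6 = -9 − 2 − 6 = -17, attained at (-3, -1).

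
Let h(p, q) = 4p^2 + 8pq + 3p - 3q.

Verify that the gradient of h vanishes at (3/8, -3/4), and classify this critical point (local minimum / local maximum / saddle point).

∇h = (8p + 8q + 3, 8p - 3); substituting (3/8, -3/4) gives ∇h = (0, 0), so (3/8, -3/4) is indeed a critical point.
The Hessian of h is constant: H = [[8, 8], [8, 0]].
det(H) = 8·0 − 8² = -64.
Since det(H) < 0, H is indefinite and the critical point is a saddle point.

saddle point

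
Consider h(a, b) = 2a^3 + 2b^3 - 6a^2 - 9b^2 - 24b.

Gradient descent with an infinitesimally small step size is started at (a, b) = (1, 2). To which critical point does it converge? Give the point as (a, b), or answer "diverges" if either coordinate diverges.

(2, 4)

h is separable, so gradient descent decouples: a follows -∂h/∂a, b follows -∂h/∂b.
∂h/∂a = 6a(a - 2); at a=1 this is -6, so a increases.
∂h/∂b = 6(b - 4)(b + 1); at b=2 this is -36, so b increases.
a converges to its nearest critical value 2 (a local min of the a-part); b converges to 4. The iterate converges to (2, 4).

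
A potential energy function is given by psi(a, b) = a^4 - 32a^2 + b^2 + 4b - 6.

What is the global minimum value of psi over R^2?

psi(a,b) separates as P(a) + Q(b) − 6, so its minimum is min P + min Q − 6.
P'(a) = 4a(a - 4)(a + 4) vanishes at a ∈ {-4, 0, 4}; Q'(b) = 2b + 4 vanishes at b ∈ {-2}.
Local minima of P (where P''>0): P(-4)=-256, P(4)=-256. Local minima of Q: Q(-2)=-4.
So the global minimum of psi is P(-4) + Q(-2) − 6 = -256 − 4 − 6 = -266, attained at (-4, -2).

-266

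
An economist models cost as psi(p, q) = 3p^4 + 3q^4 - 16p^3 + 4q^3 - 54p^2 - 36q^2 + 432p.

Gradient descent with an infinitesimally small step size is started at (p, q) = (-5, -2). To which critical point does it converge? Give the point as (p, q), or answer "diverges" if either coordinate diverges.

(-3, -3)

psi is separable, so gradient descent decouples: p follows -∂psi/∂p, q follows -∂psi/∂q.
∂psi/∂p = 12(p - 4)(p - 3)(p + 3); at p=-5 this is -1728, so p increases.
∂psi/∂q = 12q(q - 2)(q + 3); at q=-2 this is 96, so q decreases.
p converges to its nearest critical value -3 (a local min of the p-part); q converges to -3. The iterate converges to (-3, -3).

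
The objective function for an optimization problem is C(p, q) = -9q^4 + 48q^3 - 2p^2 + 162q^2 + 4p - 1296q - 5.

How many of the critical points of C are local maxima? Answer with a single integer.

2

C separates as a function of p plus a function of q, so ∇C=0 decouples.
∂C/∂p = -4(p - 1) = 0 at p ∈ {1}; ∂C/∂q = -36(q - 4)(q - 3)(q + 3) = 0 at q ∈ {-3, 3, 4}.
The Hessian is diagonal: diag(C_pp, C_qq). Second derivatives: C_pp(1)=-4; C_qq(-3)=-1512, C_qq(3)=216, C_qq(4)=-252.
Local maxima occur where both diagonal entries negative: (1, -3), (1, 4). Count: 2.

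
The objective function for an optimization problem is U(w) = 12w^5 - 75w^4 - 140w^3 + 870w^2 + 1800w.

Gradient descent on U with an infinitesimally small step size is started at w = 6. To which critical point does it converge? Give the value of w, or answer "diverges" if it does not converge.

U'(w) = 60(w - 5)(w - 3)(w + 1)(w + 2), so U'(6) = 10080.
Gradient descent moves in the -U' direction, i.e. w is decreasing.
The nearest critical point in that direction is w = 5, where U'' = 5040 > 0 (a local minimum). The iterate converges there.

5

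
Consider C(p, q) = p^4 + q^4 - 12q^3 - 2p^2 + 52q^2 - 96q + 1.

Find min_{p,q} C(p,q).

C(p,q) separates as A(p) + B(q) + 1, so its minimum is min A + min B + 1.
A'(p) = 4p(p - 1)(p + 1) vanishes at p ∈ {-1, 0, 1}; B'(q) = 4(q - 4)(q - 3)(q - 2) vanishes at q ∈ {2, 3, 4}.
Local minima of A (where A''>0): A(-1)=-1, A(1)=-1. Local minima of B: B(2)=-64, B(4)=-64.
So the global minimum of C is A(-1) + B(2) + 1 = -1 − 64 + 1 = -64, attained at (-1, 2).

-64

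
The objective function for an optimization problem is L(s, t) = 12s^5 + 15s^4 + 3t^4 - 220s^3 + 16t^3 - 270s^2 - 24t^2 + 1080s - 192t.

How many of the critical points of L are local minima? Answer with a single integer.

4

L separates as a function of s plus a function of t, so ∇L=0 decouples.
∂L/∂s = 60(s - 3)(s - 1)(s + 2)(s + 3) = 0 at s ∈ {-3, -2, 1, 3}; ∂L/∂t = 12(t - 2)(t + 2)(t + 4) = 0 at t ∈ {-4, -2, 2}.
The Hessian is diagonal: diag(L_ss, L_tt). Second derivatives: L_ss(-3)=-1440, L_ss(-2)=900, L_ss(1)=-1440, L_ss(3)=3600; L_tt(-4)=144, L_tt(-2)=-96, L_tt(2)=288.
Local minima occur where both diagonal entries positive: (-2, -4), (-2, 2), (3, -4), (3, 2). Count: 4.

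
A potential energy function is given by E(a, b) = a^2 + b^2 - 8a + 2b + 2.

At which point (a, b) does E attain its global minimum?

(4, -1)

E(a,b) separates as P(a) + Q(b) + 2, so its minimum is min P + min Q + 2.
P'(a) = 2a - 8 vanishes at a ∈ {4}; Q'(b) = 2b + 2 vanishes at b ∈ {-1}.
Local minima of P (where P''>0): P(4)=-16. Local minima of Q: Q(-1)=-1.
So the global minimum of E is P(4) + Q(-1) + 2 = -16 − 1 + 2 = -15, attained at (4, -1).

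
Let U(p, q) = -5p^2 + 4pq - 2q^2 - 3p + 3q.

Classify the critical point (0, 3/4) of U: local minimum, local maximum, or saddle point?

local maximum

The Hessian of U is constant: H = [[-10, 4], [4, -4]].
det(H) = (-10)·(-4) − 4² = 24.
det(H) > 0 and tr(H) = -14 < 0, so H is negative definite and the point is a local maximum.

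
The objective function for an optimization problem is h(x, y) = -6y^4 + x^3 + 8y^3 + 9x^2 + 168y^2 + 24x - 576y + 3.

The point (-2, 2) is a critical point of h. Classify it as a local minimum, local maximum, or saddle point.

The mixed partial ∂²h/∂x∂y is 0, so the Hessian at any point is diag(h_xx, h_yy) = diag(6(x + 3), 24(-3y^2 + 2y + 14)).
At (-2, 2): H = diag(6, 144).
Both eigenvalues are positive, so H is positive definite: a local minimum.

local minimum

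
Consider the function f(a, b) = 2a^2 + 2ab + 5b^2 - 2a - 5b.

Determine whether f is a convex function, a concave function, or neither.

f is quadratic, so its Hessian is the constant matrix H = [[4, 2], [2, 10]].
det(H) = 36, tr(H) = 14.
det(H) > 0 and tr(H) > 0, so H is positive definite everywhere: convex.

convex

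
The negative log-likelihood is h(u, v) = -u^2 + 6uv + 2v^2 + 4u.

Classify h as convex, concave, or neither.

h is quadratic, so its Hessian is the constant matrix H = [[-2, 6], [6, 4]].
det(H) = -44, tr(H) = 2.
det(H) < 0, so H is indefinite: neither convex nor concave.

neither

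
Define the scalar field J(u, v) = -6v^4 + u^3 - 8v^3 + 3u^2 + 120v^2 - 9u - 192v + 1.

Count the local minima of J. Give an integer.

J separates as a function of u plus a function of v, so ∇J=0 decouples.
∂J/∂u = 3(u - 1)(u + 3) = 0 at u ∈ {-3, 1}; ∂J/∂v = -24(v - 2)(v - 1)(v + 4) = 0 at v ∈ {-4, 1, 2}.
The Hessian is diagonal: diag(J_uu, J_vv). Second derivatives: J_uu(-3)=-12, J_uu(1)=12; J_vv(-4)=-720, J_vv(1)=120, J_vv(2)=-144.
Local minima occur where both diagonal entries positive: (1, 1). Count: 1.

1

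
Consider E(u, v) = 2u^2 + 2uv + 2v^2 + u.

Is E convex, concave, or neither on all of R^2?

convex

E is quadratic, so its Hessian is the constant matrix H = [[4, 2], [2, 4]].
det(H) = 12, tr(H) = 8.
det(H) > 0 and tr(H) > 0, so H is positive definite everywhere: convex.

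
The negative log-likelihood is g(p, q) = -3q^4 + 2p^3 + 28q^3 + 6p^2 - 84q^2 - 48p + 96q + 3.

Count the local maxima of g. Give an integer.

g separates as a function of p plus a function of q, so ∇g=0 decouples.
∂g/∂p = 6(p - 2)(p + 4) = 0 at p ∈ {-4, 2}; ∂g/∂q = -12(q - 4)(q - 2)(q - 1) = 0 at q ∈ {1, 2, 4}.
The Hessian is diagonal: diag(g_pp, g_qq). Second derivatives: g_pp(-4)=-36, g_pp(2)=36; g_qq(1)=-36, g_qq(2)=24, g_qq(4)=-72.
Local maxima occur where both diagonal entries negative: (-4, 1), (-4, 4). Count: 2.

2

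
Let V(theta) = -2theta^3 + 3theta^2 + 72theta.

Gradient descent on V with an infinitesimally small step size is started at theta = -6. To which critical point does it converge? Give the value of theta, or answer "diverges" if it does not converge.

V'(theta) = -6(theta - 4)(theta + 3), so V'(-6) = -180.
Gradient descent moves in the -V' direction, i.e. theta is increasing.
The nearest critical point in that direction is theta = -3, where V'' = 42 > 0 (a local minimum). The iterate converges there.

-3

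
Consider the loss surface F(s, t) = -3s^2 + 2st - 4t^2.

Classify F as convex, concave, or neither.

concave

F is quadratic, so its Hessian is the constant matrix H = [[-6, 2], [2, -8]].
det(H) = 44, tr(H) = -14.
det(H) > 0 and tr(H) < 0, so H is negative definite everywhere: concave.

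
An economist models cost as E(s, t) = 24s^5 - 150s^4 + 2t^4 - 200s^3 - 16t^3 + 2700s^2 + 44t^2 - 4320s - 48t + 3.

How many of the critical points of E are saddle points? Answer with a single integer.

6

E separates as a function of s plus a function of t, so ∇E=0 decouples.
∂E/∂s = 120(s - 4)(s - 3)(s - 1)(s + 3) = 0 at s ∈ {-3, 1, 3, 4}; ∂E/∂t = 8(t - 3)(t - 2)(t - 1) = 0 at t ∈ {1, 2, 3}.
The Hessian is diagonal: diag(E_ss, E_tt). Second derivatives: E_ss(-3)=-20160, E_ss(1)=2880, E_ss(3)=-1440, E_ss(4)=2520; E_tt(1)=16, E_tt(2)=-8, E_tt(3)=16.
Saddle points occur where the two diagonal entries have opposite signs: (-3, 1), (-3, 3), (1, 2), (3, 1), (3, 3), (4, 2). Count: 6.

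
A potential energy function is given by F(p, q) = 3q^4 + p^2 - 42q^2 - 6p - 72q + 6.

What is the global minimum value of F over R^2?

-354

F(p,q) separates as A(p) + B(q) + 6, so its minimum is min A + min B + 6.
A'(p) = 2p - 6 vanishes at p ∈ {3}; B'(q) = 12(q - 3)(q + 1)(q + 2) vanishes at q ∈ {-2, -1, 3}.
Local minima of A (where A''>0): A(3)=-9. Local minima of B: B(-2)=24, B(3)=-351.
So the global minimum of F is A(3) + B(3) + 6 = -9 − 351 + 6 = -354, attained at (3, 3).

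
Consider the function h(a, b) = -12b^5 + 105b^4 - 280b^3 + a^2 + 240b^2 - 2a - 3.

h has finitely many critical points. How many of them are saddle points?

2

h separates as a function of a plus a function of b, so ∇h=0 decouples.
∂h/∂a = 2(a - 1) = 0 at a ∈ {1}; ∂h/∂b = -60b(b - 4)(b - 2)(b - 1) = 0 at b ∈ {0, 1, 2, 4}.
The Hessian is diagonal: diag(h_aa, h_bb). Second derivatives: h_aa(1)=2; h_bb(0)=480, h_bb(1)=-180, h_bb(2)=240, h_bb(4)=-1440.
Saddle points occur where the two diagonal entries have opposite signs: (1, 1), (1, 4). Count: 2.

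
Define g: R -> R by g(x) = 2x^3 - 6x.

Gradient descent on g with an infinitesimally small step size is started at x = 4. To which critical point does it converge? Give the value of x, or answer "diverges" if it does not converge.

1

g'(x) = 6(x - 1)(x + 1), so g'(4) = 90.
Gradient descent moves in the -g' direction, i.e. x is decreasing.
The nearest critical point in that direction is x = 1, where g'' = 12 > 0 (a local minimum). The iterate converges there.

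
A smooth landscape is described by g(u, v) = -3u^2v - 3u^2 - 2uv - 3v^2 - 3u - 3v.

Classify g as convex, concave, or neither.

neither

The term -3u^2v is cubic, so the Hessian is not constant.
∂²g/∂u² = -6v - 6, which takes both signs as v varies (negative for sufficiently large v). A diagonal entry of the Hessian changing sign means the Hessian is neither positive- nor negative-semidefinite on all of R^2.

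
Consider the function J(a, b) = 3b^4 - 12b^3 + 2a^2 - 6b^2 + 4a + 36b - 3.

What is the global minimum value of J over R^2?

J(a,b) separates as P(a) + Q(b) − 3, so its minimum is min P + min Q − 3.
P'(a) = 4a + 4 vanishes at a ∈ {-1}; Q'(b) = 12(b - 3)(b - 1)(b + 1) vanishes at b ∈ {-1, 1, 3}.
Local minima of P (where P''>0): P(-1)=-2. Local minima of Q: Q(-1)=-27, Q(3)=-27.
So the global minimum of J is P(-1) + Q(-1) − 3 = -2 − 27 − 3 = -32, attained at (-1, -1).

-32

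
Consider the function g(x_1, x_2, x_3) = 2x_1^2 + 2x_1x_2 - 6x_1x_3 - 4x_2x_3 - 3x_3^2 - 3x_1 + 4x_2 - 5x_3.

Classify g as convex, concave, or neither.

neither

g is quadratic, so its Hessian is the constant matrix H = [[4, 2, -6], [2, 0, -4], [-6, -4, -6]].
Leading principal minors: 4, -4, 56.
Neither pattern holds ⇒ H is indefinite ⇒ neither convex nor concave.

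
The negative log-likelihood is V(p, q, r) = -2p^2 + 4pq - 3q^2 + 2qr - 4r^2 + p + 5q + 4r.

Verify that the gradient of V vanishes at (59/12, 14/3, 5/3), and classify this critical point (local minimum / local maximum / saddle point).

∇V = (-4p + 4q + 1, 4p - 6q + 2r + 5, 2q - 8r + 4); substituting (59/12, 14/3, 5/3) gives ∇V = (0, 0, 0), so (59/12, 14/3, 5/3) is indeed a critical point.
The Hessian is constant: H = [[-4, 4, 0], [4, -6, 2], [0, 2, -8]].
Leading principal minors: Δ₁ = -4, Δ₂ = 8, Δ₃ = -48.
The minors alternate sign starting negative (−, +, −), so H is negative definite: a local maximum.

local maximum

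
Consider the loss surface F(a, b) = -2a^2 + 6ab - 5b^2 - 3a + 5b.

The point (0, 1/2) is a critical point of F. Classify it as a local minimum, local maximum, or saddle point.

local maximum

The Hessian of F is constant: H = [[-4, 6], [6, -10]].
det(H) = (-4)·(-10) − 6² = 4.
det(H) > 0 and tr(H) = -14 < 0, so H is negative definite and the point is a local maximum.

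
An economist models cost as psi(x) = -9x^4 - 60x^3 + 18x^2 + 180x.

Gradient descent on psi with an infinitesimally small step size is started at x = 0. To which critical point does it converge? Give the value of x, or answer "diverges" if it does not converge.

psi'(x) = -36(x - 1)(x + 1)(x + 5), so psi'(0) = 180.
Gradient descent moves in the -psi' direction, i.e. x is decreasing.
The nearest critical point in that direction is x = -1, where psi'' = 288 > 0 (a local minimum). The iterate converges there.

-1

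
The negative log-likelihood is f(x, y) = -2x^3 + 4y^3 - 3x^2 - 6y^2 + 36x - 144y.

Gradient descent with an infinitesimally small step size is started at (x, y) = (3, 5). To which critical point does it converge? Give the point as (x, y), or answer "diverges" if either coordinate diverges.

f is separable, so gradient descent decouples: x follows -∂f/∂x, y follows -∂f/∂y.
∂f/∂x = -6(x - 2)(x + 3); at x=3 this is -36, so x increases.
∂f/∂y = 12(y - 4)(y + 3); at y=5 this is 96, so y decreases.
The x-coordinate has no critical point in that direction and runs off to infinity.

diverges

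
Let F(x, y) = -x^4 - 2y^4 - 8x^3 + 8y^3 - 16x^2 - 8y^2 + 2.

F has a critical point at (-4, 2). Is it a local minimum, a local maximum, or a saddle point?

The mixed partial ∂²F/∂x∂y is 0, so the Hessian at any point is diag(F_xx, F_yy) = diag(-4(3x^2 + 12x + 8), 8(-3y^2 + 6y - 2)).
At (-4, 2): H = diag(-32, -16).
Both eigenvalues are negative, so H is negative definite: a local maximum.

local maximum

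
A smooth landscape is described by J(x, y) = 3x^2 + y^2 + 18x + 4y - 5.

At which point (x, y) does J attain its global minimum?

(-3, -2)

J(x,y) separates as P(x) + Q(y) − 5, so its minimum is min P + min Q − 5.
P'(x) = 6x + 18 vanishes at x ∈ {-3}; Q'(y) = 2y + 4 vanishes at y ∈ {-2}.
Local minima of P (where P''>0): P(-3)=-27. Local minima of Q: Q(-2)=-4.
So the global minimum of J is P(-3) + Q(-2) − 5 = -27 − 4 − 5 = -36, attained at (-3, -2).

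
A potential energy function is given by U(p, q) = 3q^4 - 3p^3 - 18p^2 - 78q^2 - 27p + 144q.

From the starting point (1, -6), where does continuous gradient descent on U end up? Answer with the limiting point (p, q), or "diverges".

U is separable, so gradient descent decouples: p follows -∂U/∂p, q follows -∂U/∂q.
∂U/∂p = -9(p + 1)(p + 3); at p=1 this is -72, so p increases.
∂U/∂q = 12(q - 3)(q - 1)(q + 4); at q=-6 this is -1512, so q increases.
The p-coordinate has no critical point in that direction and runs off to infinity.

diverges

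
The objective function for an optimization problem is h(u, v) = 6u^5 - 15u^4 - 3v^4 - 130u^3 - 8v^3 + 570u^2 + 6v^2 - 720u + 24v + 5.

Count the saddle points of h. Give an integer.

h separates as a function of u plus a function of v, so ∇h=0 decouples.
∂h/∂u = 30(u - 3)(u - 2)(u - 1)(u + 4) = 0 at u ∈ {-4, 1, 2, 3}; ∂h/∂v = -12(v - 1)(v + 1)(v + 2) = 0 at v ∈ {-2, -1, 1}.
The Hessian is diagonal: diag(h_uu, h_vv). Second derivatives: h_uu(-4)=-6300, h_uu(1)=300, h_uu(2)=-180, h_uu(3)=420; h_vv(-2)=-36, h_vv(-1)=24, h_vv(1)=-72.
Saddle points occur where the two diagonal entries have opposite signs: (-4, -1), (1, -2), (1, 1), (2, -1), (3, -2), (3, 1). Count: 6.

6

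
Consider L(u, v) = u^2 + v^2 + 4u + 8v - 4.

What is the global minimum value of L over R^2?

-24

L(u,v) separates as P(u) + Q(v) − 4, so its minimum is min P + min Q − 4.
P'(u) = 2u + 4 vanishes at u ∈ {-2}; Q'(v) = 2v + 8 vanishes at v ∈ {-4}.
Local minima of P (where P''>0): P(-2)=-4. Local minima of Q: Q(-4)=-16.
So the global minimum of L is P(-2) + Q(-4) − 4 = -4 − 16 − 4 = -24, attained at (-2, -4).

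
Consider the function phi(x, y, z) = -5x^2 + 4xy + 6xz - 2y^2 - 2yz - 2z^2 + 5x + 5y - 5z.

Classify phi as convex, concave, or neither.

phi is quadratic, so its Hessian is the constant matrix H = [[-10, 4, 6], [4, -4, -2], [6, -2, -4]].
Leading principal minors: -10, 24, -8.
Signs alternate −, +, − ⇒ H ≺ 0 ⇒ concave.

concave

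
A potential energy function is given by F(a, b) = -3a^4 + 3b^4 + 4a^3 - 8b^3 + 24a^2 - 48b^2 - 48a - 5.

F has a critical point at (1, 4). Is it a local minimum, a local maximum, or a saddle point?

local minimum

The mixed partial ∂²F/∂a∂b is 0, so the Hessian at any point is diag(F_aa, F_bb) = diag(12(-3a^2 + 2a + 4), 12(3b^2 - 4b - 8)).
At (1, 4): H = diag(36, 288).
Both eigenvalues are positive, so H is positive definite: a local minimum.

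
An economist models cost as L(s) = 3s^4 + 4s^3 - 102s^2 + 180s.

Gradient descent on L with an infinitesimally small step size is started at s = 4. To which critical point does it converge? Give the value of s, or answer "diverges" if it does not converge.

3

L'(s) = 12(s - 3)(s - 1)(s + 5), so L'(4) = 324.
Gradient descent moves in the -L' direction, i.e. s is decreasing.
The nearest critical point in that direction is s = 3, where L'' = 192 > 0 (a local minimum). The iterate converges there.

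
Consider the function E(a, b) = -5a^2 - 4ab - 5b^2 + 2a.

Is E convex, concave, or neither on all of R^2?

concave

E is quadratic, so its Hessian is the constant matrix H = [[-10, -4], [-4, -10]].
det(H) = 84, tr(H) = -20.
det(H) > 0 and tr(H) < 0, so H is negative definite everywhere: concave.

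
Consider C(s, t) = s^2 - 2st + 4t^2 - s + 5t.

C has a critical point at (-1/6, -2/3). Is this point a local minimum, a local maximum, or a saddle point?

local minimum

The Hessian of C is constant: H = [[2, -2], [-2, 8]].
det(H) = 2·8 − (-2)² = 12.
det(H) > 0 and tr(H) = 10 > 0, so H is positive definite and the point is a local minimum.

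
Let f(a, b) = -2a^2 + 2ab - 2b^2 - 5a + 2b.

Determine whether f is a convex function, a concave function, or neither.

f is quadratic, so its Hessian is the constant matrix H = [[-4, 2], [2, -4]].
det(H) = 12, tr(H) = -8.
det(H) > 0 and tr(H) < 0, so H is negative definite everywhere: concave.

concave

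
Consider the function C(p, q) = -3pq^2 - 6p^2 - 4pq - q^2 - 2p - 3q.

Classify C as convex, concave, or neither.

The term -3pq^2 is cubic, so the Hessian is not constant.
∂²C/∂q² = -6p - 2, which takes both signs as p varies (negative for sufficiently large p). A diagonal entry of the Hessian changing sign means the Hessian is neither positive- nor negative-semidefinite on all of R^2.

neither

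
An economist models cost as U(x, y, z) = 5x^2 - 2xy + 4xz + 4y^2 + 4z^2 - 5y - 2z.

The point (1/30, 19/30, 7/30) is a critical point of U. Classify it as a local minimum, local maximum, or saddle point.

The Hessian is constant: H = [[10, -2, 4], [-2, 8, 0], [4, 0, 8]].
Leading principal minors: Δ₁ = 10, Δ₂ = 76, Δ₃ = 480.
All leading minors are positive, so H is positive definite: a local minimum.

local minimum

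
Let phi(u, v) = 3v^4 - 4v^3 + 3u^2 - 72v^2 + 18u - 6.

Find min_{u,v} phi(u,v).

-673

phi(u,v) separates as P(u) + Q(v) − 6, so its minimum is min P + min Q − 6.
P'(u) = 6u + 18 vanishes at u ∈ {-3}; Q'(v) = 12v(v - 4)(v + 3) vanishes at v ∈ {-3, 0, 4}.
Local minima of P (where P''>0): P(-3)=-27. Local minima of Q: Q(-3)=-297, Q(4)=-640.
So the global minimum of phi is P(-3) + Q(4) − 6 = -27 − 640 − 6 = -673, attained at (-3, 4).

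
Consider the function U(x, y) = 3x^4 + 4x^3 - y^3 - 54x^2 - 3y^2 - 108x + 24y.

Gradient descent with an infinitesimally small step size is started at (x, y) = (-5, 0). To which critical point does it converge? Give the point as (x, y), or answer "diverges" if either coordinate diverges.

(-3, -4)

U is separable, so gradient descent decouples: x follows -∂U/∂x, y follows -∂U/∂y.
∂U/∂x = 12(x - 3)(x + 1)(x + 3); at x=-5 this is -768, so x increases.
∂U/∂y = -3(y - 2)(y + 4); at y=0 this is 24, so y decreases.
x converges to its nearest critical value -3 (a local min of the x-part); y converges to -4. The iterate converges to (-3, -4).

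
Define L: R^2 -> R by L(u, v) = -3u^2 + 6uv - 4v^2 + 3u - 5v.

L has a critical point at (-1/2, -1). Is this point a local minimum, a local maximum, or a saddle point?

local maximum

The Hessian of L is constant: H = [[-6, 6], [6, -8]].
det(H) = (-6)·(-8) − 6² = 12.
det(H) > 0 and tr(H) = -14 < 0, so H is negative definite and the point is a local maximum.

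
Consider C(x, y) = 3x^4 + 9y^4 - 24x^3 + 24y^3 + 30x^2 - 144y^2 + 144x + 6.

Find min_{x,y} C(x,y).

-1617

C(x,y) separates as P(x) + Q(y) + 6, so its minimum is min P + min Q + 6.
P'(x) = 12(x - 4)(x - 3)(x + 1) vanishes at x ∈ {-1, 3, 4}; Q'(y) = 36y(y - 2)(y + 4) vanishes at y ∈ {-4, 0, 2}.
Local minima of P (where P''>0): P(-1)=-87, P(4)=288. Local minima of Q: Q(-4)=-1536, Q(2)=-240.
So the global minimum of C is P(-1) + Q(-4) + 6 = -87 − 1536 + 6 = -1617, attained at (-1, -4).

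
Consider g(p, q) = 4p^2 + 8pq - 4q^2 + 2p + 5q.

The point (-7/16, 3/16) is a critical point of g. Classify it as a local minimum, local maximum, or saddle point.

saddle point

The Hessian of g is constant: H = [[8, 8], [8, -8]].
det(H) = 8·(-8) − 8² = -128.
Since det(H) < 0, H is indefinite and the critical point is a saddle point.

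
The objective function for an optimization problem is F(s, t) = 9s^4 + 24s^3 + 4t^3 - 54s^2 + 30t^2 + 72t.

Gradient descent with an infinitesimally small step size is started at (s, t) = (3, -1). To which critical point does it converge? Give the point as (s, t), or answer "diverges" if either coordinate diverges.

F is separable, so gradient descent decouples: s follows -∂F/∂s, t follows -∂F/∂t.
∂F/∂s = 36s(s - 1)(s + 3); at s=3 this is 1296, so s decreases.
∂F/∂t = 12(t + 2)(t + 3); at t=-1 this is 24, so t decreases.
s converges to its nearest critical value 1 (a local min of the s-part); t converges to -2. The iterate converges to (1, -2).

(1, -2)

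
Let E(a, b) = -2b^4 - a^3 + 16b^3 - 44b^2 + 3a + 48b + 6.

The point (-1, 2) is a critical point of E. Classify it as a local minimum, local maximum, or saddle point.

local minimum

The mixed partial ∂²E/∂a∂b is 0, so the Hessian at any point is diag(E_aa, E_bb) = diag(-6a, 8(-3b^2 + 12b - 11)).
At (-1, 2): H = diag(6, 8).
Both eigenvalues are positive, so H is positive definite: a local minimum.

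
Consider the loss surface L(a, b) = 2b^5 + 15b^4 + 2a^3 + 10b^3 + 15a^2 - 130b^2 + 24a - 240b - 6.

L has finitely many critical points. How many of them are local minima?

2

L separates as a function of a plus a function of b, so ∇L=0 decouples.
∂L/∂a = 6(a + 1)(a + 4) = 0 at a ∈ {-4, -1}; ∂L/∂b = 10(b - 2)(b + 1)(b + 3)(b + 4) = 0 at b ∈ {-4, -3, -1, 2}.
The Hessian is diagonal: diag(L_aa, L_bb). Second derivatives: L_aa(-4)=-18, L_aa(-1)=18; L_bb(-4)=-180, L_bb(-3)=100, L_bb(-1)=-180, L_bb(2)=900.
Local minima occur where both diagonal entries positive: (-1, -3), (-1, 2). Count: 2.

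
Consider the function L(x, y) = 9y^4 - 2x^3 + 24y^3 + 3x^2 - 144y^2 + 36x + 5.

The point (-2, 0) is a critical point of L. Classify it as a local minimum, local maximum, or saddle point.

The mixed partial ∂²L/∂x∂y is 0, so the Hessian at any point is diag(L_xx, L_yy) = diag(6(-2x + 1), 36(3y^2 + 4y - 8)).
At (-2, 0): H = diag(30, -288).
The eigenvalues have opposite signs, so H is indefinite: a saddle point.

saddle point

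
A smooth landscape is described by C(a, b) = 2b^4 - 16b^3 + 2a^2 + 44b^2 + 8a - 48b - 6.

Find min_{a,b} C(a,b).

C(a,b) separates as P(a) + Q(b) − 6, so its minimum is min P + min Q − 6.
P'(a) = 4a + 8 vanishes at a ∈ {-2}; Q'(b) = 8(b - 3)(b - 2)(b - 1) vanishes at b ∈ {1, 2, 3}.
Local minima of P (where P''>0): P(-2)=-8. Local minima of Q: Q(1)=-18, Q(3)=-18.
So the global minimum of C is P(-2) + Q(1) − 6 = -8 − 18 − 6 = -32, attained at (-2, 1).

-32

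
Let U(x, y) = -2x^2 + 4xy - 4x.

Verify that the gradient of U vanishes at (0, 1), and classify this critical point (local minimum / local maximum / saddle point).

∇U = (-4x + 4y - 4, 4x); substituting (0, 1) gives ∇U = (0, 0), so (0, 1) is indeed a critical point.
The Hessian of U is constant: H = [[-4, 4], [4, 0]].
det(H) = (-4)·0 − 4² = -16.
Since det(H) < 0, H is indefinite and the critical point is a saddle point.

saddle point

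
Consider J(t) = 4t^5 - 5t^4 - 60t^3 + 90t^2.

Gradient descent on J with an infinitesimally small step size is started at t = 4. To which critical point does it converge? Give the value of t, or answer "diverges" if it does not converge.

J'(t) = 20t(t - 3)(t - 1)(t + 3), so J'(4) = 1680.
Gradient descent moves in the -J' direction, i.e. t is decreasing.
The nearest critical point in that direction is t = 3, where J'' = 720 > 0 (a local minimum). The iterate converges there.

3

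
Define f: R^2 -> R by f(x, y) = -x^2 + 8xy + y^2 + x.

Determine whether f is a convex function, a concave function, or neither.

f is quadratic, so its Hessian is the constant matrix H = [[-2, 8], [8, 2]].
det(H) = -68, tr(H) = 0.
det(H) < 0, so H is indefinite: neither convex nor concave.

neither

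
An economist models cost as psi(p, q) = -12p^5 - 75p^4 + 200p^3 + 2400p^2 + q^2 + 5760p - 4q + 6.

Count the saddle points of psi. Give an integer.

psi separates as a function of p plus a function of q, so ∇psi=0 decouples.
∂psi/∂p = -60(p - 4)(p + 2)(p + 3)(p + 4) = 0 at p ∈ {-4, -3, -2, 4}; ∂psi/∂q = 2(q - 2) = 0 at q ∈ {2}.
The Hessian is diagonal: diag(psi_pp, psi_qq). Second derivatives: psi_pp(-4)=960, psi_pp(-3)=-420, psi_pp(-2)=720, psi_pp(4)=-20160; psi_qq(2)=2.
Saddle points occur where the two diagonal entries have opposite signs: (-3, 2), (4, 2). Count: 2.

2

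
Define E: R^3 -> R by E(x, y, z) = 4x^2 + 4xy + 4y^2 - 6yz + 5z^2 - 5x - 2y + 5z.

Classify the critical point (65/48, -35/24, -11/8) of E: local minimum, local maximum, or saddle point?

local minimum

The Hessian is constant: H = [[8, 4, 0], [4, 8, -6], [0, -6, 10]].
Leading principal minors: Δ₁ = 8, Δ₂ = 48, Δ₃ = 192.
All leading minors are positive, so H is positive definite: a local minimum.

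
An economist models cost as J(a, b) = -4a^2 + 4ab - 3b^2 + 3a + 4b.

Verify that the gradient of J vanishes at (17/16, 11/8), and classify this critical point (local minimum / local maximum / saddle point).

∇J = (-8a + 4b + 3, 4a - 6b + 4); substituting (17/16, 11/8) gives ∇J = (0, 0), so (17/16, 11/8) is indeed a critical point.
The Hessian of J is constant: H = [[-8, 4], [4, -6]].
det(H) = (-8)·(-6) − 4² = 32.
det(H) > 0 and tr(H) = -14 < 0, so H is negative definite and the point is a local maximum.

local maximum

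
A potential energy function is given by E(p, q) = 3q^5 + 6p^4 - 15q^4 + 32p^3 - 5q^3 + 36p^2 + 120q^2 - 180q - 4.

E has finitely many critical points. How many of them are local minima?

E separates as a function of p plus a function of q, so ∇E=0 decouples.
∂E/∂p = 24p(p + 1)(p + 3) = 0 at p ∈ {-3, -1, 0}; ∂E/∂q = 15(q - 3)(q - 2)(q - 1)(q + 2) = 0 at q ∈ {-2, 1, 2, 3}.
The Hessian is diagonal: diag(E_pp, E_qq). Second derivatives: E_pp(-3)=144, E_pp(-1)=-48, E_pp(0)=72; E_qq(-2)=-900, E_qq(1)=90, E_qq(2)=-60, E_qq(3)=150.
Local minima occur where both diagonal entries positive: (-3, 1), (-3, 3), (0, 1), (0, 3). Count: 4.

4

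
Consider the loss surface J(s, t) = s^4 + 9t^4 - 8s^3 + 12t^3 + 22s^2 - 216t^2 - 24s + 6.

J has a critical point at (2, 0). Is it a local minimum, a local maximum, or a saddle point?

local maximum

The mixed partial ∂²J/∂s∂t is 0, so the Hessian at any point is diag(J_ss, J_tt) = diag(4(3s^2 - 12s + 11), 36(3t^2 + 2t - 12)).
At (2, 0): H = diag(-4, -432).
Both eigenvalues are negative, so H is negative definite: a local maximum.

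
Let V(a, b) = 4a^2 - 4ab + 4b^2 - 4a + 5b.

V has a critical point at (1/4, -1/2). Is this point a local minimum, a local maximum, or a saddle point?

The Hessian of V is constant: H = [[8, -4], [-4, 8]].
det(H) = 8·8 − (-4)² = 48.
det(H) > 0 and tr(H) = 16 > 0, so H is positive definite and the point is a local minimum.

local minimum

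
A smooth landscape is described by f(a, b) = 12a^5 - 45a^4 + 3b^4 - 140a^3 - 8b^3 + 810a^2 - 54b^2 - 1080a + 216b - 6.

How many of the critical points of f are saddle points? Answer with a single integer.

f separates as a function of a plus a function of b, so ∇f=0 decouples.
∂f/∂a = 60(a - 3)(a - 2)(a - 1)(a + 3) = 0 at a ∈ {-3, 1, 2, 3}; ∂f/∂b = 12(b - 3)(b - 2)(b + 3) = 0 at b ∈ {-3, 2, 3}.
The Hessian is diagonal: diag(f_aa, f_bb). Second derivatives: f_aa(-3)=-7200, f_aa(1)=480, f_aa(2)=-300, f_aa(3)=720; f_bb(-3)=360, f_bb(2)=-60, f_bb(3)=72.
Saddle points occur where the two diagonal entries have opposite signs: (-3, -3), (-3, 3), (1, 2), (2, -3), (2, 3), (3, 2). Count: 6.

6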